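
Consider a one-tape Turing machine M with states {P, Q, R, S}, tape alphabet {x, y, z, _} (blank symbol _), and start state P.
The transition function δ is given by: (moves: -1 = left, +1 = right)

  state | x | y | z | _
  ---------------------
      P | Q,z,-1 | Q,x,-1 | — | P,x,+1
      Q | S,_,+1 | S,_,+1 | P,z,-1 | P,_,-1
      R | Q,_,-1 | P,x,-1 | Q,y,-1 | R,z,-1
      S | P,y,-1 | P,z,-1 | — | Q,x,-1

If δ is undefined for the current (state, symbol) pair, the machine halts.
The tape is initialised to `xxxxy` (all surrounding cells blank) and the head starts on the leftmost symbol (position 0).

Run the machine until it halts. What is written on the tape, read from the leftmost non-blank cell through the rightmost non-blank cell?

P | __[x]xxxy   read x → write z, move -1, go to Q
Q | _[_]zxxxy   read _ → write _, move -1, go to P
P | [_]_zxxxy   read _ → write x, move +1, go to P
P | x[_]zxxxy   read _ → write x, move +1, go to P
P | xx[z]xxxy
The non-blank tape span at halt is xxzxxxy.

xxzxxxy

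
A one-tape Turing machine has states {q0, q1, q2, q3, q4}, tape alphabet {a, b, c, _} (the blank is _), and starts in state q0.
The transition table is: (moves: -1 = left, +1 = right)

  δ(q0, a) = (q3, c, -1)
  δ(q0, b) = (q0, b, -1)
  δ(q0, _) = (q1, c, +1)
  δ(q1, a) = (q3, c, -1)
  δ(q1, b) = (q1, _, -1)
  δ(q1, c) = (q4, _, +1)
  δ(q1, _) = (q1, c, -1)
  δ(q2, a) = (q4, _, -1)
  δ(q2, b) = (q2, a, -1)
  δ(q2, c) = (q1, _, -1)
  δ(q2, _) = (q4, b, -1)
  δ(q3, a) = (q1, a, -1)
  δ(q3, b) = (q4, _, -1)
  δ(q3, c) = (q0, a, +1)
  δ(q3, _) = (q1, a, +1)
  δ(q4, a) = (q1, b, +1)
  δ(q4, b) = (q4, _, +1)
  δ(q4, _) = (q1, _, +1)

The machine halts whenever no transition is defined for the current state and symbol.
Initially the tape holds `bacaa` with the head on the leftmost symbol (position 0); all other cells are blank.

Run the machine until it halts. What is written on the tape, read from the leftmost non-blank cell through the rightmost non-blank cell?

state=q0 head=0 tape=_[b]acaa   (q0,b)→(q0,b,-1)
state=q0 head=-1 tape=[_]bacaa   (q0,_)→(q1,c,+1)
state=q1 head=0 tape=c[b]acaa   (q1,b)→(q1,_,-1)
state=q1 head=-1 tape=[c]_acaa   (q1,c)→(q4,_,+1)
state=q4 head=0 tape=_[_]acaa   (q4,_)→(q1,_,+1)
state=q1 head=1 tape=__[a]caa   (q1,a)→(q3,c,-1)
state=q3 head=0 tape=_[_]ccaa   (q3,_)→(q1,a,+1)
state=q1 head=1 tape=_a[c]caa   (q1,c)→(q4,_,+1)
state=q4 head=2 tape=_a_[c]aa
The non-blank tape span at halt is a_caa.

a_caa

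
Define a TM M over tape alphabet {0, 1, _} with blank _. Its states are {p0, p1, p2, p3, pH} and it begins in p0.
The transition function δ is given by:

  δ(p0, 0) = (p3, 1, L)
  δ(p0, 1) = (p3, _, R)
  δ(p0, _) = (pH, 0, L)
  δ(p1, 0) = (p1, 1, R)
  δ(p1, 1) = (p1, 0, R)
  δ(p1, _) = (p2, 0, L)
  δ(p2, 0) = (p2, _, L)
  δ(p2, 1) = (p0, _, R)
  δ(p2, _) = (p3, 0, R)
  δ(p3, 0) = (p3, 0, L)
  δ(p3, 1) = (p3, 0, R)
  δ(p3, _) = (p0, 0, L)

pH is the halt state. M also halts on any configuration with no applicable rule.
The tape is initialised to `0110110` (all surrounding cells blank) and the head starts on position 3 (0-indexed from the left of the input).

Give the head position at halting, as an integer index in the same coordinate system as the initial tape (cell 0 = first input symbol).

p0 | ___011[0]110   read 0 → write 1, move L, go to p3
p3 | ___01[1]1110   read 1 → write 0, move R, go to p3
p3 | ___010[1]110   read 1 → write 0, move R, go to p3
p3 | ___0100[1]10   read 1 → write 0, move R, go to p3
p3 | ___01000[1]0   read 1 → write 0, move R, go to p3
p3 | ___010000[0]   read 0 → write 0, move L, go to p3
p3 | ___01000[0]0   read 0 → write 0, move L, go to p3
p3 | ___0100[0]00   read 0 → write 0, move L, go to p3
p3 | ___010[0]000   read 0 → write 0, move L, go to p3
p3 | ___01[0]0000   read 0 → write 0, move L, go to p3
p3 | ___0[1]00000   read 1 → write 0, move R, go to p3
p3 | ___00[0]0000   read 0 → write 0, move L, go to p3
p3 | ___0[0]00000   read 0 → write 0, move L, go to p3
p3 | ___[0]000000   read 0 → write 0, move L, go to p3
p3 | __[_]0000000   read _ → write 0, move L, go to p0
p0 | _[_]00000000   read _ → write 0, move L, go to pH
pH | [_]000000000
At halt the head is at cell -3.

-3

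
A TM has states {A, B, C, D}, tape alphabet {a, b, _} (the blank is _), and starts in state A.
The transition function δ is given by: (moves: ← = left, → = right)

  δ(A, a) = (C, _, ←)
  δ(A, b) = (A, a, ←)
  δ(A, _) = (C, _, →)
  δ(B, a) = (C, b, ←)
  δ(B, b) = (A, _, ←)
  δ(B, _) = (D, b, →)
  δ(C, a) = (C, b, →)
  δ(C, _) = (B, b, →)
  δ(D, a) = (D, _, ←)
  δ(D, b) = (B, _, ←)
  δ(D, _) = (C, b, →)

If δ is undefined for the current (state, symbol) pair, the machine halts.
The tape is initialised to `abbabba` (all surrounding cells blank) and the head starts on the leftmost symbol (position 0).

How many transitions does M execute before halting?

state=A head=0 tape=__[a]bbabba   (A,a)→(C,_,←)
state=C head=-1 tape=_[_]_bbabba   (C,_)→(B,b,→)
state=B head=0 tape=_b[_]bbabba   (B,_)→(D,b,→)
state=D head=1 tape=_bb[b]babba   (D,b)→(B,_,←)
state=B head=0 tape=_b[b]_babba   (B,b)→(A,_,←)
state=A head=-1 tape=_[b]__babba   (A,b)→(A,a,←)
state=A head=-2 tape=[_]a__babba   (A,_)→(C,_,→)
state=C head=-1 tape=_[a]__babba   (C,a)→(C,b,→)
state=C head=0 tape=_b[_]_babba   (C,_)→(B,b,→)
state=B head=1 tape=_bb[_]babba   (B,_)→(D,b,→)
state=D head=2 tape=_bbb[b]abba   (D,b)→(B,_,←)
state=B head=1 tape=_bb[b]_abba   (B,b)→(A,_,←)
state=A head=0 tape=_b[b]__abba   (A,b)→(A,a,←)
state=A head=-1 tape=_[b]a__abba   (A,b)→(A,a,←)
state=A head=-2 tape=[_]aa__abba   (A,_)→(C,_,→)
state=C head=-1 tape=_[a]a__abba   (C,a)→(C,b,→)
state=C head=0 tape=_b[a]__abba   (C,a)→(C,b,→)
state=C head=1 tape=_bb[_]_abba   (C,_)→(B,b,→)
state=B head=2 tape=_bbb[_]abba   (B,_)→(D,b,→)
state=D head=3 tape=_bbbb[a]bba   (D,a)→(D,_,←)
state=D head=2 tape=_bbb[b]_bba   (D,b)→(B,_,←)
state=B head=1 tape=_bb[b]__bba   (B,b)→(A,_,←)
state=A head=0 tape=_b[b]___bba   (A,b)→(A,a,←)
state=A head=-1 tape=_[b]a___bba   (A,b)→(A,a,←)
state=A head=-2 tape=[_]aa___bba   (A,_)→(C,_,→)
state=C head=-1 tape=_[a]a___bba   (C,a)→(C,b,→)
state=C head=0 tape=_b[a]___bba   (C,a)→(C,b,→)
state=C head=1 tape=_bb[_]__bba   (C,_)→(B,b,→)
state=B head=2 tape=_bbb[_]_bba   (B,_)→(D,b,→)
state=D head=3 tape=_bbbb[_]bba   (D,_)→(C,b,→)
state=C head=4 tape=_bbbbb[b]ba
M halts after 30 transitions.

30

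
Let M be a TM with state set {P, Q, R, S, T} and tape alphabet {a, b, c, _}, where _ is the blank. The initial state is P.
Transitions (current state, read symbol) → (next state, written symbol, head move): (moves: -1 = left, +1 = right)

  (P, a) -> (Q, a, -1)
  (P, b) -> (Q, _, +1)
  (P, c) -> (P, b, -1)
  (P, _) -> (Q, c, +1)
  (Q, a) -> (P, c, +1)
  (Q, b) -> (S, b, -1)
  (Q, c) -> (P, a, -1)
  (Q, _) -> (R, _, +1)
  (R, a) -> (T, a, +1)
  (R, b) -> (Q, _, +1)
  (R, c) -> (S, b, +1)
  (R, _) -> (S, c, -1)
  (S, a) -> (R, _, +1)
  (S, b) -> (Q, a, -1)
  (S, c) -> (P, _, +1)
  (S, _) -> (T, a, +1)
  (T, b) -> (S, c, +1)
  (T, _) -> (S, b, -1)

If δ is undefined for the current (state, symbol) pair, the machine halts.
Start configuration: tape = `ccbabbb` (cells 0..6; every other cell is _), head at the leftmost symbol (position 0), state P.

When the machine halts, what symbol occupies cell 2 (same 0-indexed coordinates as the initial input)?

state=P head=0 tape=_[c]cbabbb   (P,c)→(P,b,-1)
state=P head=-1 tape=[_]bcbabbb   (P,_)→(Q,c,+1)
state=Q head=0 tape=c[b]cbabbb   (Q,b)→(S,b,-1)
state=S head=-1 tape=[c]bcbabbb   (S,c)→(P,_,+1)
state=P head=0 tape=_[b]cbabbb   (P,b)→(Q,_,+1)
state=Q head=1 tape=__[c]babbb   (Q,c)→(P,a,-1)
state=P head=0 tape=_[_]ababbb   (P,_)→(Q,c,+1)
state=Q head=1 tape=_c[a]babbb   (Q,a)→(P,c,+1)
state=P head=2 tape=_cc[b]abbb   (P,b)→(Q,_,+1)
state=Q head=3 tape=_cc_[a]bbb   (Q,a)→(P,c,+1)
state=P head=4 tape=_cc_c[b]bb   (P,b)→(Q,_,+1)
state=Q head=5 tape=_cc_c_[b]b   (Q,b)→(S,b,-1)
state=S head=4 tape=_cc_c[_]bb   (S,_)→(T,a,+1)
state=T head=5 tape=_cc_ca[b]b   (T,b)→(S,c,+1)
state=S head=6 tape=_cc_cac[b]   (S,b)→(Q,a,-1)
state=Q head=5 tape=_cc_ca[c]a   (Q,c)→(P,a,-1)
state=P head=4 tape=_cc_c[a]aa   (P,a)→(Q,a,-1)
state=Q head=3 tape=_cc_[c]aaa   (Q,c)→(P,a,-1)
state=P head=2 tape=_cc[_]aaaa   (P,_)→(Q,c,+1)
state=Q head=3 tape=_ccc[a]aaa   (Q,a)→(P,c,+1)
state=P head=4 tape=_cccc[a]aa   (P,a)→(Q,a,-1)
state=Q head=3 tape=_ccc[c]aaa   (Q,c)→(P,a,-1)
state=P head=2 tape=_cc[c]aaaa   (P,c)→(P,b,-1)
state=P head=1 tape=_c[c]baaaa   (P,c)→(P,b,-1)
state=P head=0 tape=_[c]bbaaaa   (P,c)→(P,b,-1)
state=P head=-1 tape=[_]bbbaaaa   (P,_)→(Q,c,+1)
state=Q head=0 tape=c[b]bbaaaa   (Q,b)→(S,b,-1)
state=S head=-1 tape=[c]bbbaaaa   (S,c)→(P,_,+1)
state=P head=0 tape=_[b]bbaaaa   (P,b)→(Q,_,+1)
state=Q head=1 tape=__[b]baaaa   (Q,b)→(S,b,-1)
state=S head=0 tape=_[_]bbaaaa   (S,_)→(T,a,+1)
state=T head=1 tape=_a[b]baaaa   (T,b)→(S,c,+1)
state=S head=2 tape=_ac[b]aaaa   (S,b)→(Q,a,-1)
state=Q head=1 tape=_a[c]aaaaa   (Q,c)→(P,a,-1)
state=P head=0 tape=_[a]aaaaaa   (P,a)→(Q,a,-1)
state=Q head=-1 tape=[_]aaaaaaa   (Q,_)→(R,_,+1)
state=R head=0 tape=_[a]aaaaaa   (R,a)→(T,a,+1)
state=T head=1 tape=_a[a]aaaaa
Cell 2 holds a when M halts.

a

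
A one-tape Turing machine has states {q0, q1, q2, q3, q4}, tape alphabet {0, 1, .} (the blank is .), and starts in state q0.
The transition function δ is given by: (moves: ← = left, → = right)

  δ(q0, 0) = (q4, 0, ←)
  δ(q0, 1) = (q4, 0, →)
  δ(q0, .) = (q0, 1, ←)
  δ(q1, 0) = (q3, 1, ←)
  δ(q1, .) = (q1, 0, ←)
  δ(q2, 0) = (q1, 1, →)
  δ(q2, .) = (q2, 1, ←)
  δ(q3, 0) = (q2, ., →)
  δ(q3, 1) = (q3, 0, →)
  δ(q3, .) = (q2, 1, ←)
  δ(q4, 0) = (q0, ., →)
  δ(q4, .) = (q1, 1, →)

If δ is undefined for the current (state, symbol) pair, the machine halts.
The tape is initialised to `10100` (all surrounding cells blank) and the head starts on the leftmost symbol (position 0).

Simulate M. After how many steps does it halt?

q0 | [1]0100.   read 1 → write 0, move →, go to q4
q4 | 0[0]100.   read 0 → write ., move →, go to q0
q0 | 0.[1]00.   read 1 → write 0, move →, go to q4
q4 | 0.0[0]0.   read 0 → write ., move →, go to q0
q0 | 0.0.[0].   read 0 → write 0, move ←, go to q4
q4 | 0.0[.]0.   read . → write 1, move →, go to q1
q1 | 0.01[0].   read 0 → write 1, move ←, go to q3
q3 | 0.0[1]1.   read 1 → write 0, move →, go to q3
q3 | 0.00[1].   read 1 → write 0, move →, go to q3
q3 | 0.000[.]   read . → write 1, move ←, go to q2
q2 | 0.00[0]1   read 0 → write 1, move →, go to q1
q1 | 0.001[1]
M halts after 11 transitions.

11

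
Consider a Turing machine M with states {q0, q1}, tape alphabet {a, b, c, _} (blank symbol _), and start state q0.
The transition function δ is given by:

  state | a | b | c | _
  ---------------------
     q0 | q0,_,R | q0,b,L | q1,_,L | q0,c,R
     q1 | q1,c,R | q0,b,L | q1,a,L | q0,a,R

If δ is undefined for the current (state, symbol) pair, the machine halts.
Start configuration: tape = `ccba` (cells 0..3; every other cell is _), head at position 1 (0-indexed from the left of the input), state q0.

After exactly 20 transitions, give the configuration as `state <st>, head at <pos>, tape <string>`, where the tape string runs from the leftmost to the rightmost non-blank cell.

state q1, head at -1, tape aa_ba

q0 | _c[c]ba   read c → write _, move L, go to q1
q1 | _[c]_ba   read c → write a, move L, go to q1
q1 | [_]a_ba   read _ → write a, move R, go to q0
q0 | a[a]_ba   read a → write _, move R, go to q0
q0 | a_[_]ba   read _ → write c, move R, go to q0
q0 | a_c[b]a   read b → write b, move L, go to q0
q0 | a_[c]ba   read c → write _, move L, go to q1
q1 | a[_]_ba   read _ → write a, move R, go to q0
q0 | aa[_]ba   read _ → write c, move R, go to q0
q0 | aac[b]a   read b → write b, move L, go to q0
q0 | aa[c]ba   read c → write _, move L, go to q1
q1 | a[a]_ba   read a → write c, move R, go to q1
q1 | ac[_]ba   read _ → write a, move R, go to q0
q0 | aca[b]a   read b → write b, move L, go to q0
q0 | ac[a]ba   read a → write _, move R, go to q0
q0 | ac_[b]a   read b → write b, move L, go to q0
q0 | ac[_]ba   read _ → write c, move R, go to q0
q0 | acc[b]a   read b → write b, move L, go to q0
q0 | ac[c]ba   read c → write _, move L, go to q1
q1 | a[c]_ba   read c → write a, move L, go to q1
q1 | [a]a_ba
After 20 steps: state q1, head at -1, tape aa_ba.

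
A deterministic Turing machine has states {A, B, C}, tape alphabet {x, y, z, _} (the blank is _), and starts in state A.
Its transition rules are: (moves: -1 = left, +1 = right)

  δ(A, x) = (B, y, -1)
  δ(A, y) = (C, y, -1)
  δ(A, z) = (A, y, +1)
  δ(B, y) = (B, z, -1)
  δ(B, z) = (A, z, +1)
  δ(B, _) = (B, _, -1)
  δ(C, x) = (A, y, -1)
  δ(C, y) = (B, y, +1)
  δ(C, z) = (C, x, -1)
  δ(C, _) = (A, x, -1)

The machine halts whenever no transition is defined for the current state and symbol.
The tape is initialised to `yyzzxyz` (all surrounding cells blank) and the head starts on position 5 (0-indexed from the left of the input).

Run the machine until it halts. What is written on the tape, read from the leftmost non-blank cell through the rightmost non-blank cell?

A | yyzzx[y]z_   read y → write y, move -1, go to C
C | yyzz[x]yz_   read x → write y, move -1, go to A
A | yyz[z]yyz_   read z → write y, move +1, go to A
A | yyzy[y]yz_   read y → write y, move -1, go to C
C | yyz[y]yyz_   read y → write y, move +1, go to B
B | yyzy[y]yz_   read y → write z, move -1, go to B
B | yyz[y]zyz_   read y → write z, move -1, go to B
B | yy[z]zzyz_   read z → write z, move +1, go to A
A | yyz[z]zyz_   read z → write y, move +1, go to A
A | yyzy[z]yz_   read z → write y, move +1, go to A
A | yyzyy[y]z_   read y → write y, move -1, go to C
C | yyzy[y]yz_   read y → write y, move +1, go to B
B | yyzyy[y]z_   read y → write z, move -1, go to B
B | yyzy[y]zz_   read y → write z, move -1, go to B
B | yyz[y]zzz_   read y → write z, move -1, go to B
B | yy[z]zzzz_   read z → write z, move +1, go to A
A | yyz[z]zzz_   read z → write y, move +1, go to A
A | yyzy[z]zz_   read z → write y, move +1, go to A
A | yyzyy[z]z_   read z → write y, move +1, go to A
A | yyzyyy[z]_   read z → write y, move +1, go to A
A | yyzyyyy[_]
The non-blank tape span at halt is yyzyyyy.

yyzyyyy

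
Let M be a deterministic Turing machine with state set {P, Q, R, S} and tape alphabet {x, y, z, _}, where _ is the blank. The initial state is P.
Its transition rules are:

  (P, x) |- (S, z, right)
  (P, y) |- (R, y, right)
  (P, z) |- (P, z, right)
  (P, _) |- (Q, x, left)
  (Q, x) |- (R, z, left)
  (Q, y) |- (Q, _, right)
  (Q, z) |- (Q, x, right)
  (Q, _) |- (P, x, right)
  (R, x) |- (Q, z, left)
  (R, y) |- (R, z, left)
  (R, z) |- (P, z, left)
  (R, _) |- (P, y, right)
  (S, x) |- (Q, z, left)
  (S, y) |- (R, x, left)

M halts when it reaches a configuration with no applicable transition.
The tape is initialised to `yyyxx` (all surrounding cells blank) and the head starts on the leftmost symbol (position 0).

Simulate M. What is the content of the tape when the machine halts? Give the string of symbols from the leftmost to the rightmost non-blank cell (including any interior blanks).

state=P head=0 tape=_[y]yyxx____   (P,y)→(R,y,right)
state=R head=1 tape=_y[y]yxx____   (R,y)→(R,z,left)
state=R head=0 tape=_[y]zyxx____   (R,y)→(R,z,left)
state=R head=-1 tape=[_]zzyxx____   (R,_)→(P,y,right)
state=P head=0 tape=y[z]zyxx____   (P,z)→(P,z,right)
state=P head=1 tape=yz[z]yxx____   (P,z)→(P,z,right)
state=P head=2 tape=yzz[y]xx____   (P,y)→(R,y,right)
state=R head=3 tape=yzzy[x]x____   (R,x)→(Q,z,left)
state=Q head=2 tape=yzz[y]zx____   (Q,y)→(Q,_,right)
state=Q head=3 tape=yzz_[z]x____   (Q,z)→(Q,x,right)
state=Q head=4 tape=yzz_x[x]____   (Q,x)→(R,z,left)
state=R head=3 tape=yzz_[x]z____   (R,x)→(Q,z,left)
state=Q head=2 tape=yzz[_]zz____   (Q,_)→(P,x,right)
state=P head=3 tape=yzzx[z]z____   (P,z)→(P,z,right)
state=P head=4 tape=yzzxz[z]____   (P,z)→(P,z,right)
state=P head=5 tape=yzzxzz[_]___   (P,_)→(Q,x,left)
state=Q head=4 tape=yzzxz[z]x___   (Q,z)→(Q,x,right)
state=Q head=5 tape=yzzxzx[x]___   (Q,x)→(R,z,left)
state=R head=4 tape=yzzxz[x]z___   (R,x)→(Q,z,left)
state=Q head=3 tape=yzzx[z]zz___   (Q,z)→(Q,x,right)
state=Q head=4 tape=yzzxx[z]z___   (Q,z)→(Q,x,right)
state=Q head=5 tape=yzzxxx[z]___   (Q,z)→(Q,x,right)
state=Q head=6 tape=yzzxxxx[_]__   (Q,_)→(P,x,right)
state=P head=7 tape=yzzxxxxx[_]_   (P,_)→(Q,x,left)
state=Q head=6 tape=yzzxxxx[x]x_   (Q,x)→(R,z,left)
state=R head=5 tape=yzzxxx[x]zx_   (R,x)→(Q,z,left)
state=Q head=4 tape=yzzxx[x]zzx_   (Q,x)→(R,z,left)
state=R head=3 tape=yzzx[x]zzzx_   (R,x)→(Q,z,left)
state=Q head=2 tape=yzz[x]zzzzx_   (Q,x)→(R,z,left)
state=R head=1 tape=yz[z]zzzzzx_   (R,z)→(P,z,left)
state=P head=0 tape=y[z]zzzzzzx_   (P,z)→(P,z,right)
state=P head=1 tape=yz[z]zzzzzx_   (P,z)→(P,z,right)
state=P head=2 tape=yzz[z]zzzzx_   (P,z)→(P,z,right)
state=P head=3 tape=yzzz[z]zzzx_   (P,z)→(P,z,right)
state=P head=4 tape=yzzzz[z]zzx_   (P,z)→(P,z,right)
state=P head=5 tape=yzzzzz[z]zx_   (P,z)→(P,z,right)
state=P head=6 tape=yzzzzzz[z]x_   (P,z)→(P,z,right)
state=P head=7 tape=yzzzzzzz[x]_   (P,x)→(S,z,right)
state=S head=8 tape=yzzzzzzzz[_]
The non-blank tape span at halt is yzzzzzzzz.

yzzzzzzzz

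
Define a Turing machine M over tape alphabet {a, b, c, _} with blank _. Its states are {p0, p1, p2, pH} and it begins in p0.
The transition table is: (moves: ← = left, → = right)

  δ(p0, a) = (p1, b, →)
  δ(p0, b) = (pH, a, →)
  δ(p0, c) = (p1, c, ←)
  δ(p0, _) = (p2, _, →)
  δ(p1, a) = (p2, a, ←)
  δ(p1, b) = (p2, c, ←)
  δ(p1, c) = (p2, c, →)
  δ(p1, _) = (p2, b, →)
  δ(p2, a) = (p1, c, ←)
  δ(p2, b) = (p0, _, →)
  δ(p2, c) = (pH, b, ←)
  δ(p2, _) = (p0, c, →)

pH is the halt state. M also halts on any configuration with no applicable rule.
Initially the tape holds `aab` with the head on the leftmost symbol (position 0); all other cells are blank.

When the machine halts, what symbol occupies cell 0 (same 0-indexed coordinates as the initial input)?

p0 | [a]ab   read a → write b, move →, go to p1
p1 | b[a]b   read a → write a, move ←, go to p2
p2 | [b]ab   read b → write _, move →, go to p0
p0 | _[a]b   read a → write b, move →, go to p1
p1 | _b[b]   read b → write c, move ←, go to p2
p2 | _[b]c   read b → write _, move →, go to p0
p0 | __[c]   read c → write c, move ←, go to p1
p1 | _[_]c   read _ → write b, move →, go to p2
p2 | _b[c]   read c → write b, move ←, go to pH
pH | _[b]b
Cell 0 holds _ when M halts.

_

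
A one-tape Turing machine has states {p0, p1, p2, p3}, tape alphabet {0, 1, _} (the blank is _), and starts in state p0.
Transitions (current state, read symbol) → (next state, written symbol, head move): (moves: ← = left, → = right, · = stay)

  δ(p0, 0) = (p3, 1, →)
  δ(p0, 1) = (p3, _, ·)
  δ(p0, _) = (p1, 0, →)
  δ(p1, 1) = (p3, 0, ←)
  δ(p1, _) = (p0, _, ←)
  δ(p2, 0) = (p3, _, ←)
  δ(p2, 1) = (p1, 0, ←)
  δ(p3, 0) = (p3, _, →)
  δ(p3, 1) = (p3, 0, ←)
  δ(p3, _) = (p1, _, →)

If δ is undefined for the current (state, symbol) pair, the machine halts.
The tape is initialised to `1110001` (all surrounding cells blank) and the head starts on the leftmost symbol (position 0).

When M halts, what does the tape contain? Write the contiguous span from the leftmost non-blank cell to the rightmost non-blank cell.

state=p0 head=0 tape=[1]110001   (p0,1)→(p3,_,·)
state=p3 head=0 tape=[_]110001   (p3,_)→(p1,_,→)
state=p1 head=1 tape=_[1]10001   (p1,1)→(p3,0,←)
state=p3 head=0 tape=[_]010001   (p3,_)→(p1,_,→)
state=p1 head=1 tape=_[0]10001
The non-blank tape span at halt is 010001.

010001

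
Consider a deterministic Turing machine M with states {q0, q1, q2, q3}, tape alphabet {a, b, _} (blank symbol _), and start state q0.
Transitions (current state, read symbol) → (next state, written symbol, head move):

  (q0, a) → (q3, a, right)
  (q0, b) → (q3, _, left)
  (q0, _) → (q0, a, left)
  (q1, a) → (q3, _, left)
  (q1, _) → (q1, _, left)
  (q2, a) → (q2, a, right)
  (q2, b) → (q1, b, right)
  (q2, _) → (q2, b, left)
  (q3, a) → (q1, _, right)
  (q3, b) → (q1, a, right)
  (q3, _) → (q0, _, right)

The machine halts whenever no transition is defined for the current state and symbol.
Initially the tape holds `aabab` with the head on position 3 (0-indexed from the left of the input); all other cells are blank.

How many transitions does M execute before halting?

7

q0 | aab[a]b_   read a → write a, move right, go to q3
q3 | aaba[b]_   read b → write a, move right, go to q1
q1 | aabaa[_]   read _ → write _, move left, go to q1
q1 | aaba[a]_   read a → write _, move left, go to q3
q3 | aab[a]__   read a → write _, move right, go to q1
q1 | aab_[_]_   read _ → write _, move left, go to q1
q1 | aab[_]__   read _ → write _, move left, go to q1
q1 | aa[b]___
M halts after 7 transitions.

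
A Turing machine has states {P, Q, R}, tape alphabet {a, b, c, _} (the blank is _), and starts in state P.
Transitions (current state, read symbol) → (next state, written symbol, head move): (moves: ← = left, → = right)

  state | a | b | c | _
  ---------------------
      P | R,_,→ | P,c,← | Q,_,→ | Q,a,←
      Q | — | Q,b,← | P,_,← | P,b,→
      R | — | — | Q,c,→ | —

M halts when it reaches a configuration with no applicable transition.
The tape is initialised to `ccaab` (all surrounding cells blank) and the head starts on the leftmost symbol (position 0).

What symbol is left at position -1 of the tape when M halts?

b

P | _[c]caab   read c → write _, move →, go to Q
Q | __[c]aab   read c → write _, move ←, go to P
P | _[_]_aab   read _ → write a, move ←, go to Q
Q | [_]a_aab   read _ → write b, move →, go to P
P | b[a]_aab   read a → write _, move →, go to R
R | b_[_]aab
Cell -1 holds b when M halts.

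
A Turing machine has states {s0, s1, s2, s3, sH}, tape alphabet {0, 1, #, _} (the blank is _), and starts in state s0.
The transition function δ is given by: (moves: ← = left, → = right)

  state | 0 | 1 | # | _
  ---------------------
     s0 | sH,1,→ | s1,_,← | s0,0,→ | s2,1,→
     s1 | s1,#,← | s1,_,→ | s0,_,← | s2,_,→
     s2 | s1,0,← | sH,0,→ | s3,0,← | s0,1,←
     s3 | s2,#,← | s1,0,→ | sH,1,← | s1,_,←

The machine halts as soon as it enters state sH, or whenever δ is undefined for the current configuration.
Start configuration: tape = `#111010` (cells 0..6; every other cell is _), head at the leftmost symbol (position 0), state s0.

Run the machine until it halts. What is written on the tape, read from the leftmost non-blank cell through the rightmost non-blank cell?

state=s0 head=0 tape=__[#]111010   (s0,#)→(s0,0,→)
state=s0 head=1 tape=__0[1]11010   (s0,1)→(s1,_,←)
state=s1 head=0 tape=__[0]_11010   (s1,0)→(s1,#,←)
state=s1 head=-1 tape=_[_]#_11010   (s1,_)→(s2,_,→)
state=s2 head=0 tape=__[#]_11010   (s2,#)→(s3,0,←)
state=s3 head=-1 tape=_[_]0_11010   (s3,_)→(s1,_,←)
state=s1 head=-2 tape=[_]_0_11010   (s1,_)→(s2,_,→)
state=s2 head=-1 tape=_[_]0_11010   (s2,_)→(s0,1,←)
state=s0 head=-2 tape=[_]10_11010   (s0,_)→(s2,1,→)
state=s2 head=-1 tape=1[1]0_11010   (s2,1)→(sH,0,→)
state=sH head=0 tape=10[0]_11010
The non-blank tape span at halt is 100_11010.

100_11010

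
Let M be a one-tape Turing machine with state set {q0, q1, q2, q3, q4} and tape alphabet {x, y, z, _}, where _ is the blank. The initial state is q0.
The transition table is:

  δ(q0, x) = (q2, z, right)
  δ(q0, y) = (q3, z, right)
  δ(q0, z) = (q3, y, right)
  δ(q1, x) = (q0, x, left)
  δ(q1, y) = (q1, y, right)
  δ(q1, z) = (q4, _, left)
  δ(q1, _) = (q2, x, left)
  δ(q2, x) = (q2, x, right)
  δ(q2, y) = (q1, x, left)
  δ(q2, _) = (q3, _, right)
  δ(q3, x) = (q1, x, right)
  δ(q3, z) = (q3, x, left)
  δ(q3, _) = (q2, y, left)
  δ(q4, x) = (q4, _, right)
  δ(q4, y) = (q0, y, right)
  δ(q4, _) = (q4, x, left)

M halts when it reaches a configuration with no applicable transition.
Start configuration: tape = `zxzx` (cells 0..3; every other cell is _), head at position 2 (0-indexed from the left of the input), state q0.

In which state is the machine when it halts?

q3

q0 | zx[z]x___   read z → write y, move right, go to q3
q3 | zxy[x]___   read x → write x, move right, go to q1
q1 | zxyx[_]__   read _ → write x, move left, go to q2
q2 | zxy[x]x__   read x → write x, move right, go to q2
q2 | zxyx[x]__   read x → write x, move right, go to q2
q2 | zxyxx[_]_   read _ → write _, move right, go to q3
q3 | zxyxx_[_]   read _ → write y, move left, go to q2
q2 | zxyxx[_]y   read _ → write _, move right, go to q3
q3 | zxyxx_[y]
No transition is defined for (q3, y); M halts in state q3.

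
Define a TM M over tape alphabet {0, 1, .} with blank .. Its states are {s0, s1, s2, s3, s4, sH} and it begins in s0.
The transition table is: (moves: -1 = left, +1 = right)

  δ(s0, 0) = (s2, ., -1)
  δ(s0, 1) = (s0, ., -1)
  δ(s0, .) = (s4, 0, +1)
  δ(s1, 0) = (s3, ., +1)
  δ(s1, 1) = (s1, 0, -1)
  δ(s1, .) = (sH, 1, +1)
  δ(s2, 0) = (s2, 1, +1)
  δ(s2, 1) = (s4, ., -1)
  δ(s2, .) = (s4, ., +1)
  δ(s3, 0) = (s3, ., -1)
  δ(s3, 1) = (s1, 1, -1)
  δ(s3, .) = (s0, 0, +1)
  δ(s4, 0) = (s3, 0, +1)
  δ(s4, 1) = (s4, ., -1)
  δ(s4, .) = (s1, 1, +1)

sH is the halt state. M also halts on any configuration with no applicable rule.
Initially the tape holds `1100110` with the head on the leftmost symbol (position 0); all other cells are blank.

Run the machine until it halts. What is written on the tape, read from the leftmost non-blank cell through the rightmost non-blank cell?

0011.0110

state=s0 head=0 tape=..[1]100110   (s0,1)→(s0,.,-1)
state=s0 head=-1 tape=.[.].100110   (s0,.)→(s4,0,+1)
state=s4 head=0 tape=.0[.]100110   (s4,.)→(s1,1,+1)
state=s1 head=1 tape=.01[1]00110   (s1,1)→(s1,0,-1)
state=s1 head=0 tape=.0[1]000110   (s1,1)→(s1,0,-1)
state=s1 head=-1 tape=.[0]0000110   (s1,0)→(s3,.,+1)
state=s3 head=0 tape=..[0]000110   (s3,0)→(s3,.,-1)
state=s3 head=-1 tape=.[.].000110   (s3,.)→(s0,0,+1)
state=s0 head=0 tape=.0[.]000110   (s0,.)→(s4,0,+1)
state=s4 head=1 tape=.00[0]00110   (s4,0)→(s3,0,+1)
state=s3 head=2 tape=.000[0]0110   (s3,0)→(s3,.,-1)
state=s3 head=1 tape=.00[0].0110   (s3,0)→(s3,.,-1)
state=s3 head=0 tape=.0[0]..0110   (s3,0)→(s3,.,-1)
state=s3 head=-1 tape=.[0]...0110   (s3,0)→(s3,.,-1)
state=s3 head=-2 tape=[.]....0110   (s3,.)→(s0,0,+1)
state=s0 head=-1 tape=0[.]...0110   (s0,.)→(s4,0,+1)
state=s4 head=0 tape=00[.]..0110   (s4,.)→(s1,1,+1)
state=s1 head=1 tape=001[.].0110   (s1,.)→(sH,1,+1)
state=sH head=2 tape=0011[.]0110
The non-blank tape span at halt is 0011.0110.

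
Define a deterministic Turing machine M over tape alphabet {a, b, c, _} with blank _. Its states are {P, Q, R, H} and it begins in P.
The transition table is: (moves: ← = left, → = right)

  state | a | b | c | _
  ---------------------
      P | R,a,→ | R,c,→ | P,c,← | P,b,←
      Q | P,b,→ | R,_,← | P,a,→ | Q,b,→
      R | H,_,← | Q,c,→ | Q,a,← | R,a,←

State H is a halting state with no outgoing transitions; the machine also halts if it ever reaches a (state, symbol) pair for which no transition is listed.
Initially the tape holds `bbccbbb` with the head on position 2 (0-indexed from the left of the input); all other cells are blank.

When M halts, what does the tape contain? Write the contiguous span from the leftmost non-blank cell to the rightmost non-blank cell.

babb_ab

state=P head=2 tape=bb[c]cbbb   (P,c)→(P,c,←)
state=P head=1 tape=b[b]ccbbb   (P,b)→(R,c,→)
state=R head=2 tape=bc[c]cbbb   (R,c)→(Q,a,←)
state=Q head=1 tape=b[c]acbbb   (Q,c)→(P,a,→)
state=P head=2 tape=ba[a]cbbb   (P,a)→(R,a,→)
state=R head=3 tape=baa[c]bbb   (R,c)→(Q,a,←)
state=Q head=2 tape=ba[a]abbb   (Q,a)→(P,b,→)
state=P head=3 tape=bab[a]bbb   (P,a)→(R,a,→)
state=R head=4 tape=baba[b]bb   (R,b)→(Q,c,→)
state=Q head=5 tape=babac[b]b   (Q,b)→(R,_,←)
state=R head=4 tape=baba[c]_b   (R,c)→(Q,a,←)
state=Q head=3 tape=bab[a]a_b   (Q,a)→(P,b,→)
state=P head=4 tape=babb[a]_b   (P,a)→(R,a,→)
state=R head=5 tape=babba[_]b   (R,_)→(R,a,←)
state=R head=4 tape=babb[a]ab   (R,a)→(H,_,←)
state=H head=3 tape=bab[b]_ab
The non-blank tape span at halt is babb_ab.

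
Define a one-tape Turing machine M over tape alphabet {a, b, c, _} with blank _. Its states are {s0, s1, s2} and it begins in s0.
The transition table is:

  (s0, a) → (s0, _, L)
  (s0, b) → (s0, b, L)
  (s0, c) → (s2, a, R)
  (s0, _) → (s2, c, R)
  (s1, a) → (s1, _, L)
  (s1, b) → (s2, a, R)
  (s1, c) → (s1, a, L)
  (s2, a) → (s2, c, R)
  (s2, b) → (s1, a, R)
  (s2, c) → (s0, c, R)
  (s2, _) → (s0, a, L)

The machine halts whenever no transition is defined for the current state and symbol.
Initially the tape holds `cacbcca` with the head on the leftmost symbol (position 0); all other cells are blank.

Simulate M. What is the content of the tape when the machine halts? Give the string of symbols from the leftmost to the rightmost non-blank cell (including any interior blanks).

state=s0 head=0 tape=_[c]acbcca   (s0,c)→(s2,a,R)
state=s2 head=1 tape=_a[a]cbcca   (s2,a)→(s2,c,R)
state=s2 head=2 tape=_ac[c]bcca   (s2,c)→(s0,c,R)
state=s0 head=3 tape=_acc[b]cca   (s0,b)→(s0,b,L)
state=s0 head=2 tape=_ac[c]bcca   (s0,c)→(s2,a,R)
state=s2 head=3 tape=_aca[b]cca   (s2,b)→(s1,a,R)
state=s1 head=4 tape=_acaa[c]ca   (s1,c)→(s1,a,L)
state=s1 head=3 tape=_aca[a]aca   (s1,a)→(s1,_,L)
state=s1 head=2 tape=_ac[a]_aca   (s1,a)→(s1,_,L)
state=s1 head=1 tape=_a[c]__aca   (s1,c)→(s1,a,L)
state=s1 head=0 tape=_[a]a__aca   (s1,a)→(s1,_,L)
state=s1 head=-1 tape=[_]_a__aca
The non-blank tape span at halt is a__aca.

a__aca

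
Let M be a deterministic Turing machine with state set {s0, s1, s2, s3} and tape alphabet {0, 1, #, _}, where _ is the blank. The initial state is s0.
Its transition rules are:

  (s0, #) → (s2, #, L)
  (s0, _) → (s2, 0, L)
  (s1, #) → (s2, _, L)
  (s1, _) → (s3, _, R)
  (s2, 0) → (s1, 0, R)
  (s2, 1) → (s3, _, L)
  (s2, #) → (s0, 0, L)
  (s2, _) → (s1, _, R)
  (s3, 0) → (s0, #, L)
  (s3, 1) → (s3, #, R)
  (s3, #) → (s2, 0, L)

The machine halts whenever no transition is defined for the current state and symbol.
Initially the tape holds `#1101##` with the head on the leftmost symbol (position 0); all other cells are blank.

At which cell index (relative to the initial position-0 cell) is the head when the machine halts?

0

s0 | _[#]1101##   read # → write #, move L, go to s2
s2 | [_]#1101##   read _ → write _, move R, go to s1
s1 | _[#]1101##   read # → write _, move L, go to s2
s2 | [_]_1101##   read _ → write _, move R, go to s1
s1 | _[_]1101##   read _ → write _, move R, go to s3
s3 | __[1]101##   read 1 → write #, move R, go to s3
s3 | __#[1]01##   read 1 → write #, move R, go to s3
s3 | __##[0]1##   read 0 → write #, move L, go to s0
s0 | __#[#]#1##   read # → write #, move L, go to s2
s2 | __[#]##1##   read # → write 0, move L, go to s0
s0 | _[_]0##1##   read _ → write 0, move L, go to s2
s2 | [_]00##1##   read _ → write _, move R, go to s1
s1 | _[0]0##1##
At halt the head is at cell 0.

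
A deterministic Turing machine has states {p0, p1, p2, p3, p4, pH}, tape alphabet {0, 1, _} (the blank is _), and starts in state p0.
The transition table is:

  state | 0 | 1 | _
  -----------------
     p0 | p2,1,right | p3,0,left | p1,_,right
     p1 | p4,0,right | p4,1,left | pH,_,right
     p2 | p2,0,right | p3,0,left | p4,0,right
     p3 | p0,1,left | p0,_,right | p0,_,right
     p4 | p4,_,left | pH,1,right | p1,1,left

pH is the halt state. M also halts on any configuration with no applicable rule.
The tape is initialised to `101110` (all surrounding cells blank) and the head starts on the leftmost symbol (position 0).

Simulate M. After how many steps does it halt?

p0 | _[1]01110___   read 1 → write 0, move left, go to p3
p3 | [_]001110___   read _ → write _, move right, go to p0
p0 | _[0]01110___   read 0 → write 1, move right, go to p2
p2 | _1[0]1110___   read 0 → write 0, move right, go to p2
p2 | _10[1]110___   read 1 → write 0, move left, go to p3
p3 | _1[0]0110___   read 0 → write 1, move left, go to p0
p0 | _[1]10110___   read 1 → write 0, move left, go to p3
p3 | [_]010110___   read _ → write _, move right, go to p0
p0 | _[0]10110___   read 0 → write 1, move right, go to p2
p2 | _1[1]0110___   read 1 → write 0, move left, go to p3
p3 | _[1]00110___   read 1 → write _, move right, go to p0
p0 | __[0]0110___   read 0 → write 1, move right, go to p2
p2 | __1[0]110___   read 0 → write 0, move right, go to p2
p2 | __10[1]10___   read 1 → write 0, move left, go to p3
p3 | __1[0]010___   read 0 → write 1, move left, go to p0
p0 | __[1]1010___   read 1 → write 0, move left, go to p3
p3 | _[_]01010___   read _ → write _, move right, go to p0
p0 | __[0]1010___   read 0 → write 1, move right, go to p2
p2 | __1[1]010___   read 1 → write 0, move left, go to p3
p3 | __[1]0010___   read 1 → write _, move right, go to p0
p0 | ___[0]010___   read 0 → write 1, move right, go to p2
p2 | ___1[0]10___   read 0 → write 0, move right, go to p2
p2 | ___10[1]0___   read 1 → write 0, move left, go to p3
p3 | ___1[0]00___   read 0 → write 1, move left, go to p0
p0 | ___[1]100___   read 1 → write 0, move left, go to p3
p3 | __[_]0100___   read _ → write _, move right, go to p0
p0 | ___[0]100___   read 0 → write 1, move right, go to p2
p2 | ___1[1]00___   read 1 → write 0, move left, go to p3
p3 | ___[1]000___   read 1 → write _, move right, go to p0
p0 | ____[0]00___   read 0 → write 1, move right, go to p2
p2 | ____1[0]0___   read 0 → write 0, move right, go to p2
p2 | ____10[0]___   read 0 → write 0, move right, go to p2
p2 | ____100[_]__   read _ → write 0, move right, go to p4
p4 | ____1000[_]_   read _ → write 1, move left, go to p1
p1 | ____100[0]1_   read 0 → write 0, move right, go to p4
p4 | ____1000[1]_   read 1 → write 1, move right, go to pH
pH | ____10001[_]
M halts after 36 transitions.

36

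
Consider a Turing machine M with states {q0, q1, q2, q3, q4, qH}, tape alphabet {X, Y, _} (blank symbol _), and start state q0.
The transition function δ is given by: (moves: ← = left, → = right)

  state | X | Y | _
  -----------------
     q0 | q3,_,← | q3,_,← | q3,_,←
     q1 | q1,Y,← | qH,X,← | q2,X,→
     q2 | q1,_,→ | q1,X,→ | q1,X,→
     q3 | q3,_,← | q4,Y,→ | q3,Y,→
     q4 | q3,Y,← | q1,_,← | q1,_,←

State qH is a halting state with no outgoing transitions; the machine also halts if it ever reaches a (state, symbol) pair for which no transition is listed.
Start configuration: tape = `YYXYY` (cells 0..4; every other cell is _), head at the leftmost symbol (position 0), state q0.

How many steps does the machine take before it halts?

state=q0 head=0 tape=_[Y]YXYY   (q0,Y)→(q3,_,←)
state=q3 head=-1 tape=[_]_YXYY   (q3,_)→(q3,Y,→)
state=q3 head=0 tape=Y[_]YXYY   (q3,_)→(q3,Y,→)
state=q3 head=1 tape=YY[Y]XYY   (q3,Y)→(q4,Y,→)
state=q4 head=2 tape=YYY[X]YY   (q4,X)→(q3,Y,←)
state=q3 head=1 tape=YY[Y]YYY   (q3,Y)→(q4,Y,→)
state=q4 head=2 tape=YYY[Y]YY   (q4,Y)→(q1,_,←)
state=q1 head=1 tape=YY[Y]_YY   (q1,Y)→(qH,X,←)
state=qH head=0 tape=Y[Y]X_YY
M halts after 8 transitions.

8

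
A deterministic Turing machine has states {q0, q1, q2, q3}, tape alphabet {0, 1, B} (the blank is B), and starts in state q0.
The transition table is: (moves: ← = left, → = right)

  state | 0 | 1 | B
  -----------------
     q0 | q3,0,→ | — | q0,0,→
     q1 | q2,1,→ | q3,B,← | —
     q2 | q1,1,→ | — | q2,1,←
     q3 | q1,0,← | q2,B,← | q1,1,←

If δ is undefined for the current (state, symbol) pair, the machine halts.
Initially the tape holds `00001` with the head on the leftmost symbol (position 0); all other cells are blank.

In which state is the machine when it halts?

state=q0 head=0 tape=[0]0001   (q0,0)→(q3,0,→)
state=q3 head=1 tape=0[0]001   (q3,0)→(q1,0,←)
state=q1 head=0 tape=[0]0001   (q1,0)→(q2,1,→)
state=q2 head=1 tape=1[0]001   (q2,0)→(q1,1,→)
state=q1 head=2 tape=11[0]01   (q1,0)→(q2,1,→)
state=q2 head=3 tape=111[0]1   (q2,0)→(q1,1,→)
state=q1 head=4 tape=1111[1]   (q1,1)→(q3,B,←)
state=q3 head=3 tape=111[1]B   (q3,1)→(q2,B,←)
state=q2 head=2 tape=11[1]BB
No transition is defined for (q2, 1); M halts in state q2.

q2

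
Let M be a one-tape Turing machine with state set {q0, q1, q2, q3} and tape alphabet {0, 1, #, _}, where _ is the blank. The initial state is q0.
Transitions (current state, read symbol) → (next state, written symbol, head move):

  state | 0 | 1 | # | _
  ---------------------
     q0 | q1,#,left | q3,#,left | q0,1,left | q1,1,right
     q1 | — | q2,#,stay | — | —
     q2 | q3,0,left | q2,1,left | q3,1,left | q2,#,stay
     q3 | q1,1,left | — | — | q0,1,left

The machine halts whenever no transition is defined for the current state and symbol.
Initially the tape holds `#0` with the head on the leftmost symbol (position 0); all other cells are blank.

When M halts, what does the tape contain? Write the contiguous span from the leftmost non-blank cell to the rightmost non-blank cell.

110

state=q0 head=0 tape=_[#]0   (q0,#)→(q0,1,left)
state=q0 head=-1 tape=[_]10   (q0,_)→(q1,1,right)
state=q1 head=0 tape=1[1]0   (q1,1)→(q2,#,stay)
state=q2 head=0 tape=1[#]0   (q2,#)→(q3,1,left)
state=q3 head=-1 tape=[1]10
The non-blank tape span at halt is 110.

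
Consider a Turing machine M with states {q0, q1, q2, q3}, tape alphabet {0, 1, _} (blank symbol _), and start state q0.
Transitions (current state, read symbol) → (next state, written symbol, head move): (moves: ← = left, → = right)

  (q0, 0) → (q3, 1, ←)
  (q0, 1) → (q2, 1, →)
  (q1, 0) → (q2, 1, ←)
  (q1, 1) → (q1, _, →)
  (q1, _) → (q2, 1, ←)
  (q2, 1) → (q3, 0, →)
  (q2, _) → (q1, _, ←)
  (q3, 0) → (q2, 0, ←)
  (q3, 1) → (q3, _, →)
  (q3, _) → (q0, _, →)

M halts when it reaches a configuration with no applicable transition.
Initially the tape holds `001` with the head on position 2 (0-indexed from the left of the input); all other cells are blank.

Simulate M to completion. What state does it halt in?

state=q0 head=2 tape=00[1]_   (q0,1)→(q2,1,→)
state=q2 head=3 tape=001[_]   (q2,_)→(q1,_,←)
state=q1 head=2 tape=00[1]_   (q1,1)→(q1,_,→)
state=q1 head=3 tape=00_[_]   (q1,_)→(q2,1,←)
state=q2 head=2 tape=00[_]1   (q2,_)→(q1,_,←)
state=q1 head=1 tape=0[0]_1   (q1,0)→(q2,1,←)
state=q2 head=0 tape=[0]1_1
No transition is defined for (q2, 0); M halts in state q2.

q2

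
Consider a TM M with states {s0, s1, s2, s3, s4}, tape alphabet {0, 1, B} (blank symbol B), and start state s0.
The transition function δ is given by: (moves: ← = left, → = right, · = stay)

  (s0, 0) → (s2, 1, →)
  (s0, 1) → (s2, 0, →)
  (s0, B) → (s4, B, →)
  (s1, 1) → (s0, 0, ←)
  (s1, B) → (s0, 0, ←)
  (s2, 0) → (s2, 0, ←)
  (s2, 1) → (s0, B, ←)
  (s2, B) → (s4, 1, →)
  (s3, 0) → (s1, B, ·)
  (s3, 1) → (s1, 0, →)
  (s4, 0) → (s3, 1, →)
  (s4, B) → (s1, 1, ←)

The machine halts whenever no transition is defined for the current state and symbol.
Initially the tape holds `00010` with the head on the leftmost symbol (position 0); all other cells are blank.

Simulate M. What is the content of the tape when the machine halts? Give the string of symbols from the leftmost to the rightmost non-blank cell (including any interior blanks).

100010

state=s0 head=0 tape=BB[0]0010   (s0,0)→(s2,1,→)
state=s2 head=1 tape=BB1[0]010   (s2,0)→(s2,0,←)
state=s2 head=0 tape=BB[1]0010   (s2,1)→(s0,B,←)
state=s0 head=-1 tape=B[B]B0010   (s0,B)→(s4,B,→)
state=s4 head=0 tape=BB[B]0010   (s4,B)→(s1,1,←)
state=s1 head=-1 tape=B[B]10010   (s1,B)→(s0,0,←)
state=s0 head=-2 tape=[B]010010   (s0,B)→(s4,B,→)
state=s4 head=-1 tape=B[0]10010   (s4,0)→(s3,1,→)
state=s3 head=0 tape=B1[1]0010   (s3,1)→(s1,0,→)
state=s1 head=1 tape=B10[0]010
The non-blank tape span at halt is 100010.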